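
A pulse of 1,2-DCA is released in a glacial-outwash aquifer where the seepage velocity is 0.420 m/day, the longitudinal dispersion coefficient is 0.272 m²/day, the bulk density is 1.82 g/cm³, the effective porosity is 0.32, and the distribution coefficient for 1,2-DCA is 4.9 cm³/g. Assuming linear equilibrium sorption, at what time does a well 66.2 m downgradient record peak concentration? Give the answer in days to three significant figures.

4510 days

Retardation factor R = 1 + ρ_b·K_d/n = 1 + 1.82 × 4.9/0.32 = 28.87.
Sorption retards both mechanisms: v_R = v/R = 0.01455 m/day, D_R = D/R = 0.009422 m²/day.
Peak time from v_R²t² + 2D_R t − x² = 0: t = (√(D_R² + v_R²x²) − D_R)/v_R².
√(D_R² + v_R²x²) = √(0.009422² + 0.01455² × 66.2²) = 0.9633; v_R² = 0.0002117.
t = (0.9633 − 0.009422)/0.0002117 = 4510 days.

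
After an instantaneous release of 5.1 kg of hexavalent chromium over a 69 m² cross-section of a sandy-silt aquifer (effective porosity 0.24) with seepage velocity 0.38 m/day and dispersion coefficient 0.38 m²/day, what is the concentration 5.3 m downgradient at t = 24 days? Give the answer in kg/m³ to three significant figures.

0.0193 kg/m³

For an instantaneous plane source, C(x,t) = M/(n_e·A·√(4πDt)) · exp(−(x−vt)²/(4Dt)), with n_e·A the pore (flow) area.
Plume center vt = 0.38 × 24 = 9.12 m, so the well at 5.3 m is 3.82 m upgradient of the peak.
√(4πDt) = 10.71 m, giving peak height M/(n_e·A·√(4πDt)) = 5.1/(0.24 × 69 × 10.71) = 0.02876 kg/m³.
(x−vt)²/(4Dt) = (-3.82)²/(4 × 0.38 × 24) = 0.4000; exp(−0.4000) = 0.6703.
C = 0.02876 × 0.6703 = 0.0193 kg/m³.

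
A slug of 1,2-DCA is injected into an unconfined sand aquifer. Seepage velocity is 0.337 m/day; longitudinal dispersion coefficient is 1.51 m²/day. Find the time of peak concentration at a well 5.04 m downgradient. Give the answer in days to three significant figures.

6.72 days

For the 1D instantaneous-source solution, setting ∂C/∂t = 0 at fixed x gives v²t² + 2Dt − x² = 0, so t = (√(D² + v²x²) − D)/v².
√(D² + v²x²) = √(1.51² + 0.337² × 5.04²) = 2.273; v² = 0.113569.
t = (2.273 − 1.51)/0.113569 = 6.72 days (vs. the pure-advection estimate x/v = 15.0 d).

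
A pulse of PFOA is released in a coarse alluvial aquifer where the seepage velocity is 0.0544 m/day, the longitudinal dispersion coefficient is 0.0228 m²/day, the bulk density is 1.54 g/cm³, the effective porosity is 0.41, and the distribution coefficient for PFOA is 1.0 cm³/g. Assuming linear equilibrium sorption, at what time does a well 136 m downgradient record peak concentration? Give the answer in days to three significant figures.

Retardation factor R = 1 + ρ_b·K_d/n = 1 + 1.54 × 1.0/0.41 = 4.756.
Sorption retards both mechanisms: v_R = v/R = 0.01144 m/day, D_R = D/R = 0.004794 m²/day.
Peak time from v_R²t² + 2D_R t − x² = 0: t = (√(D_R² + v_R²x²) − D_R)/v_R².
√(D_R² + v_R²x²) = √(0.004794² + 0.01144² × 136²) = 1.556; v_R² = 0.0001309.
t = (1.556 − 0.004794)/0.0001309 = 11900 days.

11900 days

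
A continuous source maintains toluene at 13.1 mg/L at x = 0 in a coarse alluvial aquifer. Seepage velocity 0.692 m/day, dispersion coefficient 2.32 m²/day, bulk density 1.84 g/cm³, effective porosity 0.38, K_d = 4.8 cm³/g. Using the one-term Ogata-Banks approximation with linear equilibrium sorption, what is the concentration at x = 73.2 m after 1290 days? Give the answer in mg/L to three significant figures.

Retardation factor R = 1 + ρ_b·K_d/n = 1 + 1.84 × 4.8/0.38 = 24.24.
Sorption retards both mechanisms: v_R = v/R = 0.02855 m/day, D_R = D/R = 0.09571 m²/day.
v_R·t = 0.02855 × 1290 = 36.8295 m; 2√(D_R t) = 22.22 m; argument = (73.2 − 36.8295)/22.22 = 1.637.
C = C₀ × ½·erfc(1.637) = 13.1 × 0.01030 = 0.135 mg/L.

0.135 mg/L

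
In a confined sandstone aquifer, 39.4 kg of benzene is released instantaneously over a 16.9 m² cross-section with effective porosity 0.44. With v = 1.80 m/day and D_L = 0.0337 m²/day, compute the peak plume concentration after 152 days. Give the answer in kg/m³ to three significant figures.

The peak of an instantaneous 1D plume sits at x = vt; there the Gaussian factor is 1 and C_max = M/(n_e·A·√(4πDt)), where n_e·A is the pore area the mass is dissolved in.
√(4πDt) = √(4π × 0.0337 × 152) = 8.023 m, so C_max = 39.4/(0.44 × 16.9 × 8.023) = 0.660 kg/m³.

0.660 kg/m³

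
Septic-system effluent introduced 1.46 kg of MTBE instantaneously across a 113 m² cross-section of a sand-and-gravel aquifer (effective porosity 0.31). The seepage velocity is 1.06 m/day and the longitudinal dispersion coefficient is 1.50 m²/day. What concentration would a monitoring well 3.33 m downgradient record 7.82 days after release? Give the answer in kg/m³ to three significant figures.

0.00203 kg/m³

For an instantaneous plane source, C(x,t) = M/(n_e·A·√(4πDt)) · exp(−(x−vt)²/(4Dt)), with n_e·A the pore (flow) area.
Plume center vt = 1.06 × 7.82 = 8.2892 m, so the well at 3.33 m is 4.9592 m upgradient of the peak.
√(4πDt) = 12.14 m, giving peak height M/(n_e·A·√(4πDt)) = 1.46/(0.31 × 113 × 12.14) = 0.003433 kg/m³.
(x−vt)²/(4Dt) = (-4.9592)²/(4 × 1.50 × 7.82) = 0.5242; exp(−0.5242) = 0.5920.
C = 0.003433 × 0.5920 = 0.00203 kg/m³.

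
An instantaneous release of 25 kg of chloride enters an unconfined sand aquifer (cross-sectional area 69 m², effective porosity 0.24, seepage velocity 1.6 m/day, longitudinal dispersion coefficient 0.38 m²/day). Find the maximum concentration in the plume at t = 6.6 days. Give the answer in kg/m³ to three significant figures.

0.269 kg/m³

The peak of an instantaneous 1D plume sits at x = vt; there the Gaussian factor is 1 and C_max = M/(n_e·A·√(4πDt)), where n_e·A is the pore area the mass is dissolved in.
√(4πDt) = √(4π × 0.38 × 6.6) = 5.614 m, so C_max = 25/(0.24 × 69 × 5.614) = 0.269 kg/m³.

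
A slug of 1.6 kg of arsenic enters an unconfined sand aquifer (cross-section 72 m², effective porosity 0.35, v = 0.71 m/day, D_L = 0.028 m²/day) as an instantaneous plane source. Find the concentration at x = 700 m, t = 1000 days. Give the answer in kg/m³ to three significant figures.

For an instantaneous plane source, C(x,t) = M/(n_e·A·√(4πDt)) · exp(−(x−vt)²/(4Dt)), with n_e·A the pore (flow) area.
Plume center vt = 0.71 × 1000 = 710 m, so the well at 700 m is 10 m upgradient of the peak.
√(4πDt) = 18.76 m, giving peak height M/(n_e·A·√(4πDt)) = 1.6/(0.35 × 72 × 18.76) = 0.003384 kg/m³.
(x−vt)²/(4Dt) = (-10)²/(4 × 0.028 × 1000) = 0.8929; exp(−0.8929) = 0.4095.
C = 0.003384 × 0.4095 = 0.00139 kg/m³.

0.00139 kg/m³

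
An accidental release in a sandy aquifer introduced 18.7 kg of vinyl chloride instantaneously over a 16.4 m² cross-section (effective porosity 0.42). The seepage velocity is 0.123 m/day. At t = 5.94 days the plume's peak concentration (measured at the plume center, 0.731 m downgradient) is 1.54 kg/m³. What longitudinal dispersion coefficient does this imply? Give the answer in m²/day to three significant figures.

At the plume center C_max = M/(n_e·A·√(4πDt)), so D = M²/(4πt·(n_e·A·C_max)²).
n_e·A·C_max = 0.42 × 16.4 × 1.54 = 10.61 kg/m.
D = 18.7²/(4π × 5.94 × 10.61²) = 0.0416 m²/day.

0.0416 m²/day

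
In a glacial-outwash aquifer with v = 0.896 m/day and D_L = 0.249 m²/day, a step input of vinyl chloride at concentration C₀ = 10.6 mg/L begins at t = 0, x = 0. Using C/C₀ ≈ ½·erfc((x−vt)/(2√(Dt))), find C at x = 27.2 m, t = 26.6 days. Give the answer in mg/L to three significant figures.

For a continuous step input, C/C₀ ≈ ½·erfc((x−vt)/(2√(Dt))).
vt = 0.896 × 26.6 = 23.8336 m and 2√(Dt) = 2√(0.249 × 26.6) = 5.147 m.
Argument (x−vt)/(2√(Dt)) = (27.2 − 23.8336)/5.147 = 0.6541; ½·erfc(0.6541) = 0.1775.
C = 10.6 × 0.1775 = 1.88 mg/L.

1.88 mg/L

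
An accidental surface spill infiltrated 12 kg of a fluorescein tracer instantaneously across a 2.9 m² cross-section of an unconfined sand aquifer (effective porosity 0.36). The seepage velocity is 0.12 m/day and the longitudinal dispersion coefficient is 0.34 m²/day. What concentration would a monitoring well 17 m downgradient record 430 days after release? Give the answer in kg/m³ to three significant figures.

For an instantaneous plane source, C(x,t) = M/(n_e·A·√(4πDt)) · exp(−(x−vt)²/(4Dt)), with n_e·A the pore (flow) area.
Plume center vt = 0.12 × 430 = 51.6 m, so the well at 17 m is 34.6 m upgradient of the peak.
√(4πDt) = 42.86 m, giving peak height M/(n_e·A·√(4πDt)) = 12/(0.36 × 2.9 × 42.86) = 0.2682 kg/m³.
(x−vt)²/(4Dt) = (-34.6)²/(4 × 0.34 × 430) = 2.047; exp(−2.047) = 0.1291.
C = 0.2682 × 0.1291 = 0.0346 kg/m³.

0.0346 kg/m³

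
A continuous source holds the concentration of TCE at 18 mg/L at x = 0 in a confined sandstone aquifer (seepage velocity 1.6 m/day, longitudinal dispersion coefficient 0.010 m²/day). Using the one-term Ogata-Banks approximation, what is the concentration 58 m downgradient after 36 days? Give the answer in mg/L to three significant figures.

5.74 mg/L

For a continuous step input, C/C₀ ≈ ½·erfc((x−vt)/(2√(Dt))).
vt = 1.6 × 36 = 57.6 m and 2√(Dt) = 2√(0.010 × 36) = 1.200 m.
Argument (x−vt)/(2√(Dt)) = (58 − 57.6)/1.200 = 0.3333; ½·erfc(0.3333) = 0.3187.
C = 18 × 0.3187 = 5.74 mg/L.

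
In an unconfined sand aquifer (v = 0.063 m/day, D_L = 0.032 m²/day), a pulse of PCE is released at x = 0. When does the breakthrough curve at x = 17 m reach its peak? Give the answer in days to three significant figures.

262 days

For the 1D instantaneous-source solution, setting ∂C/∂t = 0 at fixed x gives v²t² + 2Dt − x² = 0, so t = (√(D² + v²x²) − D)/v².
√(D² + v²x²) = √(0.032² + 0.063² × 17²) = 1.071; v² = 0.003969.
t = (1.071 − 0.032)/0.003969 = 262 days (vs. the pure-advection estimate x/v = 270 d).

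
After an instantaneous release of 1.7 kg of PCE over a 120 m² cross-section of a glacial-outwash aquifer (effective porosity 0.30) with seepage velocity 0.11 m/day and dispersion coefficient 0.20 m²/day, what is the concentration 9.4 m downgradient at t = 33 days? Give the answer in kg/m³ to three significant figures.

0.00147 kg/m³

For an instantaneous plane source, C(x,t) = M/(n_e·A·√(4πDt)) · exp(−(x−vt)²/(4Dt)), with n_e·A the pore (flow) area.
Plume center vt = 0.11 × 33 = 3.63 m, so the well at 9.4 m is 5.77 m downgradient of the peak.
√(4πDt) = 9.107 m, giving peak height M/(n_e·A·√(4πDt)) = 1.7/(0.30 × 120 × 9.107) = 0.005185 kg/m³.
(x−vt)²/(4Dt) = (5.77)²/(4 × 0.20 × 33) = 1.261; exp(−1.261) = 0.2834.
C = 0.005185 × 0.2834 = 0.00147 kg/m³.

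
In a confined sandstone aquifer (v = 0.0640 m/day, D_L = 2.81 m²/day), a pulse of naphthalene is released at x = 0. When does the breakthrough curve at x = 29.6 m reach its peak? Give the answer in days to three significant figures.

For the 1D instantaneous-source solution, setting ∂C/∂t = 0 at fixed x gives v²t² + 2Dt − x² = 0, so t = (√(D² + v²x²) − D)/v².
√(D² + v²x²) = √(2.81² + 0.0640² × 29.6²) = 3.389; v² = 0.004096.
t = (3.389 − 2.81)/0.004096 = 141 days (vs. the pure-advection estimate x/v = 462 d).

141 days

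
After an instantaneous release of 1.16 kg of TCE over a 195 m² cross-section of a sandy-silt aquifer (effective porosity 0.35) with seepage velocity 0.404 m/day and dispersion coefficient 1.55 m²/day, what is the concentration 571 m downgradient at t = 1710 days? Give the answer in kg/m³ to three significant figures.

2.40e-05 kg/m³

For an instantaneous plane source, C(x,t) = M/(n_e·A·√(4πDt)) · exp(−(x−vt)²/(4Dt)), with n_e·A the pore (flow) area.
Plume center vt = 0.404 × 1710 = 690.84 m, so the well at 571 m is 119.84 m upgradient of the peak.
√(4πDt) = 182.5 m, giving peak height M/(n_e·A·√(4πDt)) = 1.16/(0.35 × 195 × 182.5) = 9.313e-05 kg/m³.
(x−vt)²/(4Dt) = (-119.84)²/(4 × 1.55 × 1710) = 1.355; exp(−1.355) = 0.2579.
C = 9.313e-05 × 0.2579 = 2.40e-05 kg/m³.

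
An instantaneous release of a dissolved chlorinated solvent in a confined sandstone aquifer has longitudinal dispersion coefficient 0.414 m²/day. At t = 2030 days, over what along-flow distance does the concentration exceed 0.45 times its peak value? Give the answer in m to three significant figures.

104 m

The plume is Gaussian with σ = √(2Dt) = √(2 × 0.414 × 2030) = 41.00 m.
C/C_peak = exp(−Δx²/(2σ²)) = 0.45 ⇒ Δx = σ·√(−2 ln 0.45) = 41.00 × 1.264 = 51.82 m.
Width = 2Δx = 104 m.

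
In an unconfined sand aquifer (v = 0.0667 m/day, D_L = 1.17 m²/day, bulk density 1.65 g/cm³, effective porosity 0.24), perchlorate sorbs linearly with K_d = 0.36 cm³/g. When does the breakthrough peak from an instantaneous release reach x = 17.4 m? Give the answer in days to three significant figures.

373 days

Retardation factor R = 1 + ρ_b·K_d/n = 1 + 1.65 × 0.36/0.24 = 3.475.
Sorption retards both mechanisms: v_R = v/R = 0.01919 m/day, D_R = D/R = 0.3367 m²/day.
Peak time from v_R²t² + 2D_R t − x² = 0: t = (√(D_R² + v_R²x²) − D_R)/v_R².
√(D_R² + v_R²x²) = √(0.3367² + 0.01919² × 17.4²) = 0.4742; v_R² = 0.0003683.
t = (0.4742 − 0.3367)/0.0003683 = 373 days.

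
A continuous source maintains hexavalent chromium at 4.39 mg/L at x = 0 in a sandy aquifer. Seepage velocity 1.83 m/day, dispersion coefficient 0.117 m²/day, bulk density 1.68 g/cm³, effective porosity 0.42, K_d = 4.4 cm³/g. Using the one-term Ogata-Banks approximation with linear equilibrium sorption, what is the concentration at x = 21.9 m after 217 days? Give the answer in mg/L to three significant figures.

Retardation factor R = 1 + ρ_b·K_d/n = 1 + 1.68 × 4.4/0.42 = 18.60.
Sorption retards both mechanisms: v_R = v/R = 0.09839 m/day, D_R = D/R = 0.006290 m²/day.
v_R·t = 0.09839 × 217 = 21.35063 m; 2√(D_R t) = 2.337 m; argument = (21.9 − 21.35063)/2.337 = 0.2351.
C = C₀ × ½·erfc(0.2351) = 4.39 × 0.3698 = 1.62 mg/L.

1.62 mg/L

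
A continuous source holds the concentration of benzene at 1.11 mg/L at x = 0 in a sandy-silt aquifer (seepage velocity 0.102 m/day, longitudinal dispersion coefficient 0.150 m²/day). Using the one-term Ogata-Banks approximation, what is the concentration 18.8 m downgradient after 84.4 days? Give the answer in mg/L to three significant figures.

For a continuous step input, C/C₀ ≈ ½·erfc((x−vt)/(2√(Dt))).
vt = 0.102 × 84.4 = 8.6088 m and 2√(Dt) = 2√(0.150 × 84.4) = 7.116 m.
Argument (x−vt)/(2√(Dt)) = (18.8 − 8.6088)/7.116 = 1.432; ½·erfc(1.432) = 0.02143.
C = 1.11 × 0.02143 = 0.0238 mg/L.

0.0238 mg/L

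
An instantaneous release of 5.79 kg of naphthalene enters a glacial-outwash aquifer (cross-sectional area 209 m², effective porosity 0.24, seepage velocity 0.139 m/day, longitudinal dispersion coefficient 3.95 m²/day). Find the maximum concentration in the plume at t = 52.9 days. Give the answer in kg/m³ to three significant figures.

The peak of an instantaneous 1D plume sits at x = vt; there the Gaussian factor is 1 and C_max = M/(n_e·A·√(4πDt)), where n_e·A is the pore area the mass is dissolved in.
√(4πDt) = √(4π × 3.95 × 52.9) = 51.24 m, so C_max = 5.79/(0.24 × 209 × 51.24) = 0.00225 kg/m³.

0.00225 kg/m³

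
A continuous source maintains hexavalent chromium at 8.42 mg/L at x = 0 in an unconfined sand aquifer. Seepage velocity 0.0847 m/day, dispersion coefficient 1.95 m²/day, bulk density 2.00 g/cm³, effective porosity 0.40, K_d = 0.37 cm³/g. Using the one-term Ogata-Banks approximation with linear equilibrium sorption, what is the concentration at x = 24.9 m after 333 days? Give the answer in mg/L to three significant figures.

2.03 mg/L

Retardation factor R = 1 + ρ_b·K_d/n = 1 + 2.00 × 0.37/0.40 = 2.850.
Sorption retards both mechanisms: v_R = v/R = 0.02972 m/day, D_R = D/R = 0.6842 m²/day.
v_R·t = 0.02972 × 333 = 9.89676 m; 2√(D_R t) = 30.19 m; argument = (24.9 − 9.89676)/30.19 = 0.4970.
C = C₀ × ½·erfc(0.4970) = 8.42 × 0.2411 = 2.03 mg/L.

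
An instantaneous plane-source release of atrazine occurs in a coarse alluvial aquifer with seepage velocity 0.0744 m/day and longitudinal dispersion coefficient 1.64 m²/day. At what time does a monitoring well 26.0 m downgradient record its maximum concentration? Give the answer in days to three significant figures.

For the 1D instantaneous-source solution, setting ∂C/∂t = 0 at fixed x gives v²t² + 2Dt − x² = 0, so t = (√(D² + v²x²) − D)/v².
√(D² + v²x²) = √(1.64² + 0.0744² × 26.0²) = 2.536; v² = 0.00553536.
t = (2.536 − 1.64)/0.00553536 = 162 days (vs. the pure-advection estimate x/v = 349 d).

162 days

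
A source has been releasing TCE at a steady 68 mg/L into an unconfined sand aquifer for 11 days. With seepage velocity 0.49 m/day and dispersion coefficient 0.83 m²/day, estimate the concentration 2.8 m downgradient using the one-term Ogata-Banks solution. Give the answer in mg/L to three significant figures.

For a continuous step input, C/C₀ ≈ ½·erfc((x−vt)/(2√(Dt))).
vt = 0.49 × 11 = 5.39 m and 2√(Dt) = 2√(0.83 × 11) = 6.043 m.
Argument (x−vt)/(2√(Dt)) = (2.8 − 5.39)/6.043 = -0.4286; ½·erfc(-0.4286) = 0.7278.
C = 68 × 0.7278 = 49.5 mg/L.

49.5 mg/L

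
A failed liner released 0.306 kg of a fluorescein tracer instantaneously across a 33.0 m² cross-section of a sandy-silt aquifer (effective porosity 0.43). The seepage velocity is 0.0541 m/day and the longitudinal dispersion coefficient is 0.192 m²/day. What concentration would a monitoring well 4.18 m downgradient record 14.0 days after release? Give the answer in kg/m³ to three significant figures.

0.00125 kg/m³

For an instantaneous plane source, C(x,t) = M/(n_e·A·√(4πDt)) · exp(−(x−vt)²/(4Dt)), with n_e·A the pore (flow) area.
Plume center vt = 0.0541 × 14.0 = 0.7574 m, so the well at 4.18 m is 3.4226 m downgradient of the peak.
√(4πDt) = 5.812 m, giving peak height M/(n_e·A·√(4πDt)) = 0.306/(0.43 × 33.0 × 5.812) = 0.003710 kg/m³.
(x−vt)²/(4Dt) = (3.4226)²/(4 × 0.192 × 14.0) = 1.089; exp(−1.089) = 0.3366.
C = 0.003710 × 0.3366 = 0.00125 kg/m³.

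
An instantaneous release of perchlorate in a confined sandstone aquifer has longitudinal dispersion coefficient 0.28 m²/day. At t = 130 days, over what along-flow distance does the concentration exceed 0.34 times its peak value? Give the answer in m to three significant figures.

25.1 m

The plume is Gaussian with σ = √(2Dt) = √(2 × 0.28 × 130) = 8.532 m.
C/C_peak = exp(−Δx²/(2σ²)) = 0.34 ⇒ Δx = σ·√(−2 ln 0.34) = 8.532 × 1.469 = 12.53 m.
Width = 2Δx = 25.1 m.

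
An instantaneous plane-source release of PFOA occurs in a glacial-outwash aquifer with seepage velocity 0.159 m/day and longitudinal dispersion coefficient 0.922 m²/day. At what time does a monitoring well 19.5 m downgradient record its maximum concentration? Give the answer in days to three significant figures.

91.5 days

For the 1D instantaneous-source solution, setting ∂C/∂t = 0 at fixed x gives v²t² + 2Dt − x² = 0, so t = (√(D² + v²x²) − D)/v².
√(D² + v²x²) = √(0.922² + 0.159² × 19.5²) = 3.235; v² = 0.025281.
t = (3.235 − 0.922)/0.025281 = 91.5 days (vs. the pure-advection estimate x/v = 123 d).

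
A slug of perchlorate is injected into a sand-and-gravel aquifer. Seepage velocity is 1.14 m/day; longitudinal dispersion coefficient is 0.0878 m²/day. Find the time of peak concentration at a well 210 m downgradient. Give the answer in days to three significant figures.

184 days

For the 1D instantaneous-source solution, setting ∂C/∂t = 0 at fixed x gives v²t² + 2Dt − x² = 0, so t = (√(D² + v²x²) − D)/v².
√(D² + v²x²) = √(0.0878² + 1.14² × 210²) = 239.4; v² = 1.2996.
t = (239.4 − 0.0878)/1.2996 = 184 days (vs. the pure-advection estimate x/v = 184 d).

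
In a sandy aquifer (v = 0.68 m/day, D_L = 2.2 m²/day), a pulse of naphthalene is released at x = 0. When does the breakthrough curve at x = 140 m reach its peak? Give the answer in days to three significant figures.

For the 1D instantaneous-source solution, setting ∂C/∂t = 0 at fixed x gives v²t² + 2Dt − x² = 0, so t = (√(D² + v²x²) − D)/v².
√(D² + v²x²) = √(2.2² + 0.68² × 140²) = 95.23; v² = 0.4624.
t = (95.23 − 2.2)/0.4624 = 201 days (vs. the pure-advection estimate x/v = 206 d).

201 days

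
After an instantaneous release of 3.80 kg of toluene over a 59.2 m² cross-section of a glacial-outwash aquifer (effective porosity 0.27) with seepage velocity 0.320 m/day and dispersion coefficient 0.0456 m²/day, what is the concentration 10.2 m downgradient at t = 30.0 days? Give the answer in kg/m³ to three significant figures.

0.0537 kg/m³

For an instantaneous plane source, C(x,t) = M/(n_e·A·√(4πDt)) · exp(−(x−vt)²/(4Dt)), with n_e·A the pore (flow) area.
Plume center vt = 0.320 × 30.0 = 9.6 m, so the well at 10.2 m is 0.6 m downgradient of the peak.
√(4πDt) = 4.146 m, giving peak height M/(n_e·A·√(4πDt)) = 3.80/(0.27 × 59.2 × 4.146) = 0.05734 kg/m³.
(x−vt)²/(4Dt) = (0.6)²/(4 × 0.0456 × 30.0) = 0.06579; exp(−0.06579) = 0.9363.
C = 0.05734 × 0.9363 = 0.0537 kg/m³.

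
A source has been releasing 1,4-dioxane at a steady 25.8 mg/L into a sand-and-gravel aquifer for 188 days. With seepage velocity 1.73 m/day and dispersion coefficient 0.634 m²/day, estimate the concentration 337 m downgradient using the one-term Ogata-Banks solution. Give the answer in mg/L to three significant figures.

For a continuous step input, C/C₀ ≈ ½·erfc((x−vt)/(2√(Dt))).
vt = 1.73 × 188 = 325.24 m and 2√(Dt) = 2√(0.634 × 188) = 21.84 m.
Argument (x−vt)/(2√(Dt)) = (337 − 325.24)/21.84 = 0.5385; ½·erfc(0.5385) = 0.2232.
C = 25.8 × 0.2232 = 5.76 mg/L.

5.76 mg/L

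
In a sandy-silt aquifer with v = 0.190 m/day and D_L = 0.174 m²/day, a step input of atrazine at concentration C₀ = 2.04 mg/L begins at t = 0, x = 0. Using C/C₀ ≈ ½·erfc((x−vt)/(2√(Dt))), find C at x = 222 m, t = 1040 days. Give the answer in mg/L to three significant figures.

0.204 mg/L

For a continuous step input, C/C₀ ≈ ½·erfc((x−vt)/(2√(Dt))).
vt = 0.190 × 1040 = 197.6 m and 2√(Dt) = 2√(0.174 × 1040) = 26.90 m.
Argument (x−vt)/(2√(Dt)) = (222 − 197.6)/26.90 = 0.9071; ½·erfc(0.9071) = 0.09978.
C = 2.04 × 0.09978 = 0.204 mg/L.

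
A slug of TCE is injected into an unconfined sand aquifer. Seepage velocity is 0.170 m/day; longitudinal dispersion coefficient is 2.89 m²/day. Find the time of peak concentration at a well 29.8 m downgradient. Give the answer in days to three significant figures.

For the 1D instantaneous-source solution, setting ∂C/∂t = 0 at fixed x gives v²t² + 2Dt − x² = 0, so t = (√(D² + v²x²) − D)/v².
√(D² + v²x²) = √(2.89² + 0.170² × 29.8²) = 5.832; v² = 0.0289.
t = (5.832 − 2.89)/0.0289 = 102 days (vs. the pure-advection estimate x/v = 175 d).

102 days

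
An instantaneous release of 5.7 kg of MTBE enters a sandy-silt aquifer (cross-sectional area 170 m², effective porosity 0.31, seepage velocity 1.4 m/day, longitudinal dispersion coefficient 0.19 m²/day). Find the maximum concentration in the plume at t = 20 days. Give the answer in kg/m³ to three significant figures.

The peak of an instantaneous 1D plume sits at x = vt; there the Gaussian factor is 1 and C_max = M/(n_e·A·√(4πDt)), where n_e·A is the pore area the mass is dissolved in.
√(4πDt) = √(4π × 0.19 × 20) = 6.910 m, so C_max = 5.7/(0.31 × 170 × 6.910) = 0.0157 kg/m³.

0.0157 kg/m³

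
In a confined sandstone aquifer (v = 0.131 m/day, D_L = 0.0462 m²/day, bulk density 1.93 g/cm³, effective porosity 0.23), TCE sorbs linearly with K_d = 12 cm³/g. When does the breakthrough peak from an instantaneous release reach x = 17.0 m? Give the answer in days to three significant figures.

Retardation factor R = 1 + ρ_b·K_d/n = 1 + 1.93 × 12/0.23 = 101.7.
Sorption retards both mechanisms: v_R = v/R = 0.001288 m/day, D_R = D/R = 0.0004543 m²/day.
Peak time from v_R²t² + 2D_R t − x² = 0: t = (√(D_R² + v_R²x²) − D_R)/v_R².
√(D_R² + v_R²x²) = √(0.0004543² + 0.001288² × 17.0²) = 0.02190; v_R² = 1.659e-06.
t = (0.02190 − 0.0004543)/1.659e-06 = 12900 days.

12900 days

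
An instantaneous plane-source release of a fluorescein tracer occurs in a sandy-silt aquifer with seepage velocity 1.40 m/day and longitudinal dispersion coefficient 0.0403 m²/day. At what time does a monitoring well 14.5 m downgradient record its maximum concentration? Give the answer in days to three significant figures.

For the 1D instantaneous-source solution, setting ∂C/∂t = 0 at fixed x gives v²t² + 2Dt − x² = 0, so t = (√(D² + v²x²) − D)/v².
√(D² + v²x²) = √(0.0403² + 1.40² × 14.5²) = 20.30; v² = 1.96.
t = (20.30 − 0.0403)/1.96 = 10.3 days (vs. the pure-advection estimate x/v = 10.4 d).

10.3 days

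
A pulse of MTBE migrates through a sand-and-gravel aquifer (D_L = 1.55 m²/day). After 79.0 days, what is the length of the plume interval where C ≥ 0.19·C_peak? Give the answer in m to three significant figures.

57.0 m

The plume is Gaussian with σ = √(2Dt) = √(2 × 1.55 × 79.0) = 15.65 m.
C/C_peak = exp(−Δx²/(2σ²)) = 0.19 ⇒ Δx = σ·√(−2 ln 0.19) = 15.65 × 1.822 = 28.51 m.
Width = 2Δx = 57.0 m.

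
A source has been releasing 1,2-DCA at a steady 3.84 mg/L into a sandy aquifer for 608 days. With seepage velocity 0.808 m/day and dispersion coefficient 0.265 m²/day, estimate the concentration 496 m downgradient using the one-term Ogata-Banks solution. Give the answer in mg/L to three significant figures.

1.52 mg/L

For a continuous step input, C/C₀ ≈ ½·erfc((x−vt)/(2√(Dt))).
vt = 0.808 × 608 = 491.264 m and 2√(Dt) = 2√(0.265 × 608) = 25.39 m.
Argument (x−vt)/(2√(Dt)) = (496 − 491.264)/25.39 = 0.1865; ½·erfc(0.1865) = 0.3960.
C = 3.84 × 0.3960 = 1.52 mg/L.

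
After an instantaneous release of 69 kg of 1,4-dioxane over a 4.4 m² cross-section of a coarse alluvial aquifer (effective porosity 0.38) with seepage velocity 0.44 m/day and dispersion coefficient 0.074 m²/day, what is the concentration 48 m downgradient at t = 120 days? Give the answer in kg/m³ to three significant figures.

2.04 kg/m³

For an instantaneous plane source, C(x,t) = M/(n_e·A·√(4πDt)) · exp(−(x−vt)²/(4Dt)), with n_e·A the pore (flow) area.
Plume center vt = 0.44 × 120 = 52.8 m, so the well at 48 m is 4.8 m upgradient of the peak.
√(4πDt) = 10.56 m, giving peak height M/(n_e·A·√(4πDt)) = 69/(0.38 × 4.4 × 10.56) = 3.908 kg/m³.
(x−vt)²/(4Dt) = (-4.8)²/(4 × 0.074 × 120) = 0.6486; exp(−0.6486) = 0.5228.
C = 3.908 × 0.5228 = 2.04 kg/m³.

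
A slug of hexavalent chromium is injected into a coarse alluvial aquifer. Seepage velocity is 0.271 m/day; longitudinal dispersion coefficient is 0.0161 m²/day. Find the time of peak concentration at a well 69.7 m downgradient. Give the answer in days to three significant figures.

For the 1D instantaneous-source solution, setting ∂C/∂t = 0 at fixed x gives v²t² + 2Dt − x² = 0, so t = (√(D² + v²x²) − D)/v².
√(D² + v²x²) = √(0.0161² + 0.271² × 69.7²) = 18.89; v² = 0.073441.
t = (18.89 − 0.0161)/0.073441 = 257 days (vs. the pure-advection estimate x/v = 257 d).

257 days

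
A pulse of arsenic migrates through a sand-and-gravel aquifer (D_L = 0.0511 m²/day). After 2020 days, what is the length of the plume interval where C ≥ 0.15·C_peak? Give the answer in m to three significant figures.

The plume is Gaussian with σ = √(2Dt) = √(2 × 0.0511 × 2020) = 14.37 m.
C/C_peak = exp(−Δx²/(2σ²)) = 0.15 ⇒ Δx = σ·√(−2 ln 0.15) = 14.37 × 1.948 = 27.99 m.
Width = 2Δx = 56.0 m.

56.0 m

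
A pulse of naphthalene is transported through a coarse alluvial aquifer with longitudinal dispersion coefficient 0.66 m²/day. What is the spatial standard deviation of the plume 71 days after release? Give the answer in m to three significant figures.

9.68 m

Dispersive spreading gives a Gaussian with σ² = 2Dt; advection only shifts the center.
σ = √(2 × 0.66 × 71) = 9.68 m.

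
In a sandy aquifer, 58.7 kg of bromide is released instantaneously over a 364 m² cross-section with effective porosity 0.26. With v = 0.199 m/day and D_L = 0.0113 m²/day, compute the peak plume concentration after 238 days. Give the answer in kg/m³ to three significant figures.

0.107 kg/m³

The peak of an instantaneous 1D plume sits at x = vt; there the Gaussian factor is 1 and C_max = M/(n_e·A·√(4πDt)), where n_e·A is the pore area the mass is dissolved in.
√(4πDt) = √(4π × 0.0113 × 238) = 5.813 m, so C_max = 58.7/(0.26 × 364 × 5.813) = 0.107 kg/m³.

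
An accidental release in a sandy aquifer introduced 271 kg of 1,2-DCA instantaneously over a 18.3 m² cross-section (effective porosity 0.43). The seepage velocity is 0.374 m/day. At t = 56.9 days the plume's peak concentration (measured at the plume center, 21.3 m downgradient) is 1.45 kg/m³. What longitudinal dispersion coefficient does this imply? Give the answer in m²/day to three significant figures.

At the plume center C_max = M/(n_e·A·√(4πDt)), so D = M²/(4πt·(n_e·A·C_max)²).
n_e·A·C_max = 0.43 × 18.3 × 1.45 = 11.41 kg/m.
D = 271²/(4π × 56.9 × 11.41²) = 0.789 m²/day.

0.789 m²/day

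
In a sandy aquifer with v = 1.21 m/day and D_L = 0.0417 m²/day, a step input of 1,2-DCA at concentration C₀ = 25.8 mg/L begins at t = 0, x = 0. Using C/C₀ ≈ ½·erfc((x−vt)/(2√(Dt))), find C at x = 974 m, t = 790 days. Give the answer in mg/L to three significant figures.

For a continuous step input, C/C₀ ≈ ½·erfc((x−vt)/(2√(Dt))).
vt = 1.21 × 790 = 955.9 m and 2√(Dt) = 2√(0.0417 × 790) = 11.48 m.
Argument (x−vt)/(2√(Dt)) = (974 − 955.9)/11.48 = 1.577; ½·erfc(1.577) = 0.01287.
C = 25.8 × 0.01287 = 0.332 mg/L.

0.332 mg/L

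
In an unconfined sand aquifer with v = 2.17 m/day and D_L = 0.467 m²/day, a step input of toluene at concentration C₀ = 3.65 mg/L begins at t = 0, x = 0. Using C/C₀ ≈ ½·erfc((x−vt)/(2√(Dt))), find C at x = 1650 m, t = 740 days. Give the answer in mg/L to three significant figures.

0.169 mg/L

For a continuous step input, C/C₀ ≈ ½·erfc((x−vt)/(2√(Dt))).
vt = 2.17 × 740 = 1605.8 m and 2√(Dt) = 2√(0.467 × 740) = 37.18 m.
Argument (x−vt)/(2√(Dt)) = (1650 − 1605.8)/37.18 = 1.189; ½·erfc(1.189) = 0.04633.
C = 3.65 × 0.04633 = 0.169 mg/L.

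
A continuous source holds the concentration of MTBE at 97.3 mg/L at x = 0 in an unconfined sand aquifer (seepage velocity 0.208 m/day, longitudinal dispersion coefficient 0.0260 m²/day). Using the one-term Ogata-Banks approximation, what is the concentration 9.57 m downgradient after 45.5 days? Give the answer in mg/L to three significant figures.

46.0 mg/L

For a continuous step input, C/C₀ ≈ ½·erfc((x−vt)/(2√(Dt))).
vt = 0.208 × 45.5 = 9.464 m and 2√(Dt) = 2√(0.0260 × 45.5) = 2.175 m.
Argument (x−vt)/(2√(Dt)) = (9.57 − 9.464)/2.175 = 0.04874; ½·erfc(0.04874) = 0.4725.
C = 97.3 × 0.4725 = 46.0 mg/L.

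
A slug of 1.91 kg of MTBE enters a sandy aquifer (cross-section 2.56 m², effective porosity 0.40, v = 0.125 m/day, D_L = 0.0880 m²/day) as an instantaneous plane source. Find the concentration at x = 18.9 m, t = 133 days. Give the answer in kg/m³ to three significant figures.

For an instantaneous plane source, C(x,t) = M/(n_e·A·√(4πDt)) · exp(−(x−vt)²/(4Dt)), with n_e·A the pore (flow) area.
Plume center vt = 0.125 × 133 = 16.625 m, so the well at 18.9 m is 2.275 m downgradient of the peak.
√(4πDt) = 12.13 m, giving peak height M/(n_e·A·√(4πDt)) = 1.91/(0.40 × 2.56 × 12.13) = 0.1538 kg/m³.
(x−vt)²/(4Dt) = (2.275)²/(4 × 0.0880 × 133) = 0.1106; exp(−0.1106) = 0.8953.
C = 0.1538 × 0.8953 = 0.138 kg/m³.

0.138 kg/m³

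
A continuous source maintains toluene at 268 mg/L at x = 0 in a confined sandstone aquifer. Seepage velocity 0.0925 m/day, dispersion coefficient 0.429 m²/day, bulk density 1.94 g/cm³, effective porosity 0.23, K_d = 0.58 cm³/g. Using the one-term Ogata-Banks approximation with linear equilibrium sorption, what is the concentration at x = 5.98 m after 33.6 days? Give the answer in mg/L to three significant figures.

1.84 mg/L

Retardation factor R = 1 + ρ_b·K_d/n = 1 + 1.94 × 0.58/0.23 = 5.892.
Sorption retards both mechanisms: v_R = v/R = 0.01570 m/day, D_R = D/R = 0.07281 m²/day.
v_R·t = 0.01570 × 33.6 = 0.52752 m; 2√(D_R t) = 3.128 m; argument = (5.98 − 0.52752)/3.128 = 1.743.
C = C₀ × ½·erfc(1.743) = 268 × 0.006851 = 1.84 mg/L.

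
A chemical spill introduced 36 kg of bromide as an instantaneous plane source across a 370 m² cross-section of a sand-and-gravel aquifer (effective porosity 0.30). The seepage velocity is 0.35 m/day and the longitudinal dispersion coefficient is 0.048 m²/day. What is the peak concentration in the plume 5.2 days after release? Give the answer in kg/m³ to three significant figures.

0.183 kg/m³

The peak of an instantaneous 1D plume sits at x = vt; there the Gaussian factor is 1 and C_max = M/(n_e·A·√(4πDt)), where n_e·A is the pore area the mass is dissolved in.
√(4πDt) = √(4π × 0.048 × 5.2) = 1.771 m, so C_max = 36/(0.30 × 370 × 1.771) = 0.183 kg/m³.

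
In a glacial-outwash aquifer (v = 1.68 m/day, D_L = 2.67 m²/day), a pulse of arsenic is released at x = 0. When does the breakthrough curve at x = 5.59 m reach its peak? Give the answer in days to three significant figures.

2.51 days

For the 1D instantaneous-source solution, setting ∂C/∂t = 0 at fixed x gives v²t² + 2Dt − x² = 0, so t = (√(D² + v²x²) − D)/v².
√(D² + v²x²) = √(2.67² + 1.68² × 5.59²) = 9.763; v² = 2.8224.
t = (9.763 − 2.67)/2.8224 = 2.51 days (vs. the pure-advection estimate x/v = 3.33 d).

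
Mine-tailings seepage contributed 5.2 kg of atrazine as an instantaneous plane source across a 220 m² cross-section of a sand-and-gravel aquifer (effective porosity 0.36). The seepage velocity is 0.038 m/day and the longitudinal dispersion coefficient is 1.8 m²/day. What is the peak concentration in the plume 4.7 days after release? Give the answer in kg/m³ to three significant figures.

The peak of an instantaneous 1D plume sits at x = vt; there the Gaussian factor is 1 and C_max = M/(n_e·A·√(4πDt)), where n_e·A is the pore area the mass is dissolved in.
√(4πDt) = √(4π × 1.8 × 4.7) = 10.31 m, so C_max = 5.2/(0.36 × 220 × 10.31) = 0.00637 kg/m³.

0.00637 kg/m³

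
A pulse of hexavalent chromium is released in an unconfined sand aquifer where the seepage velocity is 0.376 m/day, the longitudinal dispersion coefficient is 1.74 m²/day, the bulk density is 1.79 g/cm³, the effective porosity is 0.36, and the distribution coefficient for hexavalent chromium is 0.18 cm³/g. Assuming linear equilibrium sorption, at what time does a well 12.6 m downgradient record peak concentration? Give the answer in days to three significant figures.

Retardation factor R = 1 + ρ_b·K_d/n = 1 + 1.79 × 0.18/0.36 = 1.895.
Sorption retards both mechanisms: v_R = v/R = 0.1984 m/day, D_R = D/R = 0.9182 m²/day.
Peak time from v_R²t² + 2D_R t − x² = 0: t = (√(D_R² + v_R²x²) − D_R)/v_R².
√(D_R² + v_R²x²) = √(0.9182² + 0.1984² × 12.6²) = 2.663; v_R² = 0.03936.
t = (2.663 − 0.9182)/0.03936 = 44.3 days.

44.3 days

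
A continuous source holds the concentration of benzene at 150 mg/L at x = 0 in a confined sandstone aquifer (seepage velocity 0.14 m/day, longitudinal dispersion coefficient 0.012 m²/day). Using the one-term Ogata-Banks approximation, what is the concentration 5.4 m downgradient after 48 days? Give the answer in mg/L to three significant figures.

134 mg/L

For a continuous step input, C/C₀ ≈ ½·erfc((x−vt)/(2√(Dt))).
vt = 0.14 × 48 = 6.72 m and 2√(Dt) = 2√(0.012 × 48) = 1.518 m.
Argument (x−vt)/(2√(Dt)) = (5.4 − 6.72)/1.518 = -0.8696; ½·erfc(-0.8696) = 0.8906.
C = 150 × 0.8906 = 134 mg/L.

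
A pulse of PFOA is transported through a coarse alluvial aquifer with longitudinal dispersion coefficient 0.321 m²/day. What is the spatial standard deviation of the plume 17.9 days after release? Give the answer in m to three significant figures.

Dispersive spreading gives a Gaussian with σ² = 2Dt; advection only shifts the center.
σ = √(2 × 0.321 × 17.9) = 3.39 m.

3.39 m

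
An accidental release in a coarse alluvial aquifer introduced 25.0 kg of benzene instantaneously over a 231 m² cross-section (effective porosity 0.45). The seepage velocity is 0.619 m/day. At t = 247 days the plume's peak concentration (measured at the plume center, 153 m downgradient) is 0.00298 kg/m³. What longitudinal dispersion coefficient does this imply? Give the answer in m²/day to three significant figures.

At the plume center C_max = M/(n_e·A·√(4πDt)), so D = M²/(4πt·(n_e·A·C_max)²).
n_e·A·C_max = 0.45 × 231 × 0.00298 = 0.3098 kg/m.
D = 25.0²/(4π × 247 × 0.3098²) = 2.10 m²/day.

2.10 m²/day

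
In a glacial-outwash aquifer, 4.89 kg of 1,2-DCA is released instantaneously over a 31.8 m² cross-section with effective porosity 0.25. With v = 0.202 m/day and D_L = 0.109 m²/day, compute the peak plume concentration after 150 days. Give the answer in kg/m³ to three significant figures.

0.0429 kg/m³

The peak of an instantaneous 1D plume sits at x = vt; there the Gaussian factor is 1 and C_max = M/(n_e·A·√(4πDt)), where n_e·A is the pore area the mass is dissolved in.
√(4πDt) = √(4π × 0.109 × 150) = 14.33 m, so C_max = 4.89/(0.25 × 31.8 × 14.33) = 0.0429 kg/m³.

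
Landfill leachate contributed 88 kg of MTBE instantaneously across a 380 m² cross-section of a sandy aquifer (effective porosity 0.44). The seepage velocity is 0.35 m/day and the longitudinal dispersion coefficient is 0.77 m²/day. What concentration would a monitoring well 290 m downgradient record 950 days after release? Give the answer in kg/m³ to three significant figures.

0.00296 kg/m³

For an instantaneous plane source, C(x,t) = M/(n_e·A·√(4πDt)) · exp(−(x−vt)²/(4Dt)), with n_e·A the pore (flow) area.
Plume center vt = 0.35 × 950 = 332.5 m, so the well at 290 m is 42.5 m upgradient of the peak.
√(4πDt) = 95.88 m, giving peak height M/(n_e·A·√(4πDt)) = 88/(0.44 × 380 × 95.88) = 0.005489 kg/m³.
(x−vt)²/(4Dt) = (-42.5)²/(4 × 0.77 × 950) = 0.6173; exp(−0.6173) = 0.5394.
C = 0.005489 × 0.5394 = 0.00296 kg/m³.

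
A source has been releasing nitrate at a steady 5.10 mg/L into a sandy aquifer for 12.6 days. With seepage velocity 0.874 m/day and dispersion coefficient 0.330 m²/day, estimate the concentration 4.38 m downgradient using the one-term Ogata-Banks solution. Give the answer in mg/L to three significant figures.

5.05 mg/L

For a continuous step input, C/C₀ ≈ ½·erfc((x−vt)/(2√(Dt))).
vt = 0.874 × 12.6 = 11.0124 m and 2√(Dt) = 2√(0.330 × 12.6) = 4.078 m.
Argument (x−vt)/(2√(Dt)) = (4.38 − 11.0124)/4.078 = -1.626; ½·erfc(-1.626) = 0.9893.
C = 5.10 × 0.9893 = 5.05 mg/L.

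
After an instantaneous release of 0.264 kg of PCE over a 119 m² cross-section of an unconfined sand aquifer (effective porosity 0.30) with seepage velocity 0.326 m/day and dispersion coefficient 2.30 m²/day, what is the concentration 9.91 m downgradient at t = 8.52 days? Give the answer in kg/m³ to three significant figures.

0.000246 kg/m³

For an instantaneous plane source, C(x,t) = M/(n_e·A·√(4πDt)) · exp(−(x−vt)²/(4Dt)), with n_e·A the pore (flow) area.
Plume center vt = 0.326 × 8.52 = 2.77752 m, so the well at 9.91 m is 7.13248 m downgradient of the peak.
√(4πDt) = 15.69 m, giving peak height M/(n_e·A·√(4πDt)) = 0.264/(0.30 × 119 × 15.69) = 0.0004713 kg/m³.
(x−vt)²/(4Dt) = (7.13248)²/(4 × 2.30 × 8.52) = 0.6490; exp(−0.6490) = 0.5226.
C = 0.0004713 × 0.5226 = 0.000246 kg/m³.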